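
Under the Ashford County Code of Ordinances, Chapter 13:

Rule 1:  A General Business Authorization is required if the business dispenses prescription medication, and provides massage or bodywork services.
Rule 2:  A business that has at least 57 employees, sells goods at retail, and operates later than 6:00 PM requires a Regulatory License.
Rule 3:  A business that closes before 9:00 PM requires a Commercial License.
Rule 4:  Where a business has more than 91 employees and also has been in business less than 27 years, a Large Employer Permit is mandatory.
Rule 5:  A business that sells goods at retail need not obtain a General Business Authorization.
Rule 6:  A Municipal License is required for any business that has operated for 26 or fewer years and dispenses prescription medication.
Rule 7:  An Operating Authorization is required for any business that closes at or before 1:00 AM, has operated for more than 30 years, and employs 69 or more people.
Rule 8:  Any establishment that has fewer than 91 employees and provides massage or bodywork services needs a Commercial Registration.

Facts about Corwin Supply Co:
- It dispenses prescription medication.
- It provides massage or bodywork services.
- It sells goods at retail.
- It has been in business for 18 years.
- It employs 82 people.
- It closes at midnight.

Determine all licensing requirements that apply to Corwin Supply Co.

Rule 1: dispenses prescription medication; provides massage or bodywork services → General Business Authorization required.
Rule 2: employees 82 ≥ 57; sells goods at retail; closes midnight, after 6:00 PM → Regulatory License required.
Rule 3: closes midnight, after 9:00 PM → Commercial License not required.
Rule 4: employees 82 ≤ 91; years in business 18 < 27 → Large Employer Permit not required.
Rule 5: sells goods at retail → exempt from General Business Authorization.
Rule 6: years in business 18 ≤ 26; dispenses prescription medication → Municipal License required.
Rule 7: closes midnight, at/before 1:00 AM; years in business 18 ≤ 30; employees 82 ≥ 69 → Operating Authorization not required.
Rule 8: employees 82 < 91; provides massage or bodywork services → Commercial Registration required.

Commercial Registration, Municipal License, Regulatory License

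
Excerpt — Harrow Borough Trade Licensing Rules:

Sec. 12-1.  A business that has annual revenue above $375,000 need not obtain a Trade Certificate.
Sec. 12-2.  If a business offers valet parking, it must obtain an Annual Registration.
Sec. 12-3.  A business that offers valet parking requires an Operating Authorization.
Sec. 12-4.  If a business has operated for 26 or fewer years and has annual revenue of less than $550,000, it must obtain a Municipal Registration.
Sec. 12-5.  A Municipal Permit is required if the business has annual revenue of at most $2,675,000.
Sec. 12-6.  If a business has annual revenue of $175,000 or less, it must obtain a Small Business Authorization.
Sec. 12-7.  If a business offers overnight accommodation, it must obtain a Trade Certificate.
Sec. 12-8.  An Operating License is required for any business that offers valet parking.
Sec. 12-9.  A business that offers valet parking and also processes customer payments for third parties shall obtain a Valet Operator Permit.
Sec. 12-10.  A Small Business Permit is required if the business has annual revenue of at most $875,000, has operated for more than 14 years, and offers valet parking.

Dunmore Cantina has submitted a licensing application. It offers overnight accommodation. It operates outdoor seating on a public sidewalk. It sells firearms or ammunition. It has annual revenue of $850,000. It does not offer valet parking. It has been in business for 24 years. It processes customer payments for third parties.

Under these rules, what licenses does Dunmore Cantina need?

Municipal Permit

Sec. 12-1. revenue $850,000 > $375,000 → exempt from Trade Certificate.
Sec. 12-2. does not offer valet parking → Annual Registration not required.
Sec. 12-3. does not offer valet parking → Operating Authorization not required.
Sec. 12-4. years in business 24 ≤ 26; revenue $850,000 ≥ $550,000 → Municipal Registration not required.
Sec. 12-5. revenue $850,000 ≤ $2,675,000 → Municipal Permit required.
Sec. 12-6. revenue $850,000 > $175,000 → Small Business Authorization not required.
Sec. 12-7. offers overnight accommodation → Trade Certificate required.
Sec. 12-8. does not offer valet parking → Operating License not required.
Sec. 12-9. does not offer valet parking; processes customer payments for third parties → Valet Operator Permit not required.
Sec. 12-10. revenue $850,000 ≤ $875,000; years in business 24 > 14; does not offer valet parking → Small Business Permit not required.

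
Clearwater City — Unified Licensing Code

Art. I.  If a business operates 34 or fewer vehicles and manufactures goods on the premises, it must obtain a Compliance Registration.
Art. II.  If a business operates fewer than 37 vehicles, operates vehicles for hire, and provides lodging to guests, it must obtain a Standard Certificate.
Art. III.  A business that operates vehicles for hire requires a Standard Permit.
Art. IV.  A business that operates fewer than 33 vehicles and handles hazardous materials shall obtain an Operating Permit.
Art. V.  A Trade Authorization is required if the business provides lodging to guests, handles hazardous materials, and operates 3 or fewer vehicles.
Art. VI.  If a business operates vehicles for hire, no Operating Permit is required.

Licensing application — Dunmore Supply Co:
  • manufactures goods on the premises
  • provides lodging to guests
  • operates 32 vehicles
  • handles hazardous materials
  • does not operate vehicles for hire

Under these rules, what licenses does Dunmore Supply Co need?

Compliance Registration, Operating Permit

Art. I. vehicles 32 ≤ 34; manufactures goods on the premises → Compliance Registration required.
Art. II. vehicles 32 < 37; does not operate vehicles for hire; provides lodging to guests → Standard Certificate not required.
Art. III. does not operate vehicles for hire → Standard Permit not required.
Art. IV. vehicles 32 < 33; handles hazardous materials → Operating Permit required.
Art. V. provides lodging to guests; handles hazardous materials; vehicles 32 > 3 → Trade Authorization not required.
Art. VI. does not operate vehicles for hire → Operating Permit exemption does not apply.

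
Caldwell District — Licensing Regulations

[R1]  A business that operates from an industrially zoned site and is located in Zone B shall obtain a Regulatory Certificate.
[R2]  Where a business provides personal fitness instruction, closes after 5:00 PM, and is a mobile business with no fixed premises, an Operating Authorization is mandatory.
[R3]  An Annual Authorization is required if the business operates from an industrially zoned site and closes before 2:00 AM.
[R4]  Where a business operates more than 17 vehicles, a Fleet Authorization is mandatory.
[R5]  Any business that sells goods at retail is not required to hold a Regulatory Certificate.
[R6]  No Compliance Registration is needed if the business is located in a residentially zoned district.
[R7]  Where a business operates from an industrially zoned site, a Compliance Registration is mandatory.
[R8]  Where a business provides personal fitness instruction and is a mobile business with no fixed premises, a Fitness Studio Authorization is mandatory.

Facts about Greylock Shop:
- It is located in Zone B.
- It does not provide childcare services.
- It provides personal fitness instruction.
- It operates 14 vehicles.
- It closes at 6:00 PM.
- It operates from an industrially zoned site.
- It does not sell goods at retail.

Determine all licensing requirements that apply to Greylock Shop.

Annual Authorization, Compliance Registration, Regulatory Certificate

[R1] operates from an industrially zoned site; is located in Zone B → Regulatory Certificate required.
[R2] provides personal fitness instruction; closes 6:00 PM, after 5:00 PM; operates from an industrially zoned site (not: is a mobile business with no fixed premises) → Operating Authorization not required.
[R3] operates from an industrially zoned site; closes 6:00 PM, at/before 2:00 AM → Annual Authorization required.
[R4] vehicles 14 ≤ 17 → Fleet Authorization not required.
[R5] does not sell goods at retail → Regulatory Certificate exemption does not apply.
[R6] is located in Zone B (not: is located in a residentially zoned district) → Compliance Registration exemption does not apply.
[R7] operates from an industrially zoned site → Compliance Registration required.
[R8] provides personal fitness instruction; operates from an industrially zoned site (not: is a mobile business with no fixed premises) → Fitness Studio Authorization not required.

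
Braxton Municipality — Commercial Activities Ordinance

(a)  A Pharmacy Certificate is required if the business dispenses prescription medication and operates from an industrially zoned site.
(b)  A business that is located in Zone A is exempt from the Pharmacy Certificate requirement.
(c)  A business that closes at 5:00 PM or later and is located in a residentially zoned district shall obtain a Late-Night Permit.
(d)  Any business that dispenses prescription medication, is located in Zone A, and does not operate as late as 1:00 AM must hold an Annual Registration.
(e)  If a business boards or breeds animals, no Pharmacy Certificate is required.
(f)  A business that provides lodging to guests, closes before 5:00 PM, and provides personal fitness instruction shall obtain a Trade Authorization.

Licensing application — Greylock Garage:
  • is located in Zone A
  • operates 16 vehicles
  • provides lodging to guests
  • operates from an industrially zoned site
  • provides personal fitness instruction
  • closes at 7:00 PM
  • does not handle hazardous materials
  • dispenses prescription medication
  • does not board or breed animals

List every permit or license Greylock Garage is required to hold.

Annual Registration

(a) dispenses prescription medication; operates from an industrially zoned site → Pharmacy Certificate required.
(b) is located in Zone A → exempt from Pharmacy Certificate.
(c) closes 7:00 PM, after 5:00 PM; is located in Zone A (not: is located in a residentially zoned district) → Late-Night Permit not required.
(d) dispenses prescription medication; is located in Zone A; closes 7:00 PM, at/before 1:00 AM → Annual Registration required.
(e) does not board or breed animals → Pharmacy Certificate exemption does not apply.
(f) provides lodging to guests; closes 7:00 PM, after 5:00 PM; provides personal fitness instruction → Trade Authorization not required.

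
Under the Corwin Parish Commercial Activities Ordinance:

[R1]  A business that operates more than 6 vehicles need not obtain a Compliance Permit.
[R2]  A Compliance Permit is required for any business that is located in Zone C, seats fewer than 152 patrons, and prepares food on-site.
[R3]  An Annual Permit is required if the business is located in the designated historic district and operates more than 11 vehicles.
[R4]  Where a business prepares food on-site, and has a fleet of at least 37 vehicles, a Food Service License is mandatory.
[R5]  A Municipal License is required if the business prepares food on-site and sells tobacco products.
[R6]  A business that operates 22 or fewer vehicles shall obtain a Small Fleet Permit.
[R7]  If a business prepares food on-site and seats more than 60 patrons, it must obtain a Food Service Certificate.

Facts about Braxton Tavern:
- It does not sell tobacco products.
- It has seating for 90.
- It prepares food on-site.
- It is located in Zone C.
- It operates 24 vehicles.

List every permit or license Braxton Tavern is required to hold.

[R1] vehicles 24 > 6 → exempt from Compliance Permit.
[R2] is located in Zone C; seating 90 < 152; prepares food on-site → Compliance Permit required.
[R3] is located in Zone C (not: is located in the designated historic district); vehicles 24 > 11 → Annual Permit not required.
[R4] prepares food on-site; vehicles 24 < 37 → Food Service License not required.
[R5] prepares food on-site; does not sell tobacco products → Municipal License not required.
[R6] vehicles 24 > 22 → Small Fleet Permit not required.
[R7] prepares food on-site; seating 90 > 60 → Food Service Certificate required.

Food Service Certificate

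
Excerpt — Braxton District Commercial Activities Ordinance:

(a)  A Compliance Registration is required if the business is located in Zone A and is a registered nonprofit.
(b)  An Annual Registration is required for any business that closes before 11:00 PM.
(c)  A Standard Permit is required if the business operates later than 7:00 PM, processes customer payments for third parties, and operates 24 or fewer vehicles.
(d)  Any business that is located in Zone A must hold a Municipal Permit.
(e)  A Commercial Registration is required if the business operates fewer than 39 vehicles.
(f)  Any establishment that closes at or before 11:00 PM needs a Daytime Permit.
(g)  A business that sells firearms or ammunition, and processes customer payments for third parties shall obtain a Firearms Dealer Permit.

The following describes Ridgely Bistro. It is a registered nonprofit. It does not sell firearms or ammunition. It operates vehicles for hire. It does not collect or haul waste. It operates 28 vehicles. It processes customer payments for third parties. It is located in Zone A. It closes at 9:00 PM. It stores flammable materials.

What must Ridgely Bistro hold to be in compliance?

(a) is located in Zone A; is a registered nonprofit → Compliance Registration required.
(b) closes 9:00 PM, at/before 11:00 PM → Annual Registration required.
(c) closes 9:00 PM, after 7:00 PM; processes customer payments for third parties; vehicles 28 > 24 → Standard Permit not required.
(d) is located in Zone A → Municipal Permit required.
(e) vehicles 28 < 39 → Commercial Registration required.
(f) closes 9:00 PM, at/before 11:00 PM → Daytime Permit required.
(g) does not sell firearms or ammunition; processes customer payments for third parties → Firearms Dealer Permit not required.

Annual Registration, Commercial Registration, Compliance Registration, Daytime Permit, Municipal Permit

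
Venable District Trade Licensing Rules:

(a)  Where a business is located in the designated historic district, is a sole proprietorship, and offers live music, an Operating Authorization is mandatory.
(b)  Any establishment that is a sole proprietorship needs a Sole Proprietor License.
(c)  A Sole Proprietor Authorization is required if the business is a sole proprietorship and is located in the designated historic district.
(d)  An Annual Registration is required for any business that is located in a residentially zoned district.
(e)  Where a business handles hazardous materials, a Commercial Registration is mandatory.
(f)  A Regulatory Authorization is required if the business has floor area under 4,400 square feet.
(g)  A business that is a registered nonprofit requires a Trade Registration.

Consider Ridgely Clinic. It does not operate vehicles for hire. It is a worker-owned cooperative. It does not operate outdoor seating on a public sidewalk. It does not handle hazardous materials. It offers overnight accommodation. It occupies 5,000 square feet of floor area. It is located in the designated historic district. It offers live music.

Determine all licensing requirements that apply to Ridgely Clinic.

(a) is located in the designated historic district; is a worker-owned cooperative (not: is a sole proprietorship); offers live music → Operating Authorization not required.
(b) is a worker-owned cooperative (not: is a sole proprietorship) → Sole Proprietor License not required.
(c) is a worker-owned cooperative (not: is a sole proprietorship); is located in the designated historic district → Sole Proprietor Authorization not required.
(d) is located in the designated historic district (not: is located in a residentially zoned district) → Annual Registration not required.
(e) does not handle hazardous materials → Commercial Registration not required.
(f) floor area 5,000 square feet ≥ 4,400 square feet → Regulatory Authorization not required.
(g) is a worker-owned cooperative (not: is a registered nonprofit) → Trade Registration not required.

None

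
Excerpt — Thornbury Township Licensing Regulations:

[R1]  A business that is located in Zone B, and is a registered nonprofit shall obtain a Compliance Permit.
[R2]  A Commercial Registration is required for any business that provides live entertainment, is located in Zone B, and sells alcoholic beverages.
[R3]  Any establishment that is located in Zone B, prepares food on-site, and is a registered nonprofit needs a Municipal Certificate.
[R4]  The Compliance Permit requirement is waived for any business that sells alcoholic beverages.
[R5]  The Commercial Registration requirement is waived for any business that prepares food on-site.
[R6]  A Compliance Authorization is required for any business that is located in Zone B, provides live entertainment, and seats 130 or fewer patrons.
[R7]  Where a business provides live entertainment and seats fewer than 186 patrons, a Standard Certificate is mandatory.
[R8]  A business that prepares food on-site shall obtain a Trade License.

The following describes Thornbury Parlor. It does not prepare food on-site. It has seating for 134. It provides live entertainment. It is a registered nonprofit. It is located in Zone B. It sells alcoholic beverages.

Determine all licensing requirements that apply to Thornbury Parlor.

[R1] is located in Zone B; is a registered nonprofit → Compliance Permit required.
[R2] provides live entertainment; is located in Zone B; sells alcoholic beverages → Commercial Registration required.
[R3] is located in Zone B; does not prepare food on-site; is a registered nonprofit → Municipal Certificate not required.
[R4] sells alcoholic beverages → exempt from Compliance Permit.
[R5] does not prepare food on-site → Commercial Registration exemption does not apply.
[R6] is located in Zone B; provides live entertainment; seating 134 > 130 → Compliance Authorization not required.
[R7] provides live entertainment; seating 134 < 186 → Standard Certificate required.
[R8] does not prepare food on-site → Trade License not required.

Commercial Registration, Standard Certificate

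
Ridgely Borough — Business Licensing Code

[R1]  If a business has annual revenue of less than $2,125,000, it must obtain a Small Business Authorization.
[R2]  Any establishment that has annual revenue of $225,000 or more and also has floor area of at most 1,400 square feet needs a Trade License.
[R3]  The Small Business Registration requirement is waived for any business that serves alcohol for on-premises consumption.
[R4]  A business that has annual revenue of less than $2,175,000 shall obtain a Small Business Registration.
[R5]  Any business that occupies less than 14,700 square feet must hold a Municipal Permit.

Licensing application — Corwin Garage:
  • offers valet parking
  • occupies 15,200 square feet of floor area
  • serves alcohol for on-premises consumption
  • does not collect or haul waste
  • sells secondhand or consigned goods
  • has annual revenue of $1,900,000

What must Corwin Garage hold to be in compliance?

[R1] revenue $1,900,000 < $2,125,000 → Small Business Authorization required.
[R2] revenue $1,900,000 ≥ $225,000; floor area 15,200 square feet > 1,400 square feet → Trade License not required.
[R3] serves alcohol for on-premises consumption → exempt from Small Business Registration.
[R4] revenue $1,900,000 < $2,175,000 → Small Business Registration required.
[R5] floor area 15,200 square feet ≥ 14,700 square feet → Municipal Permit not required.

Small Business Authorization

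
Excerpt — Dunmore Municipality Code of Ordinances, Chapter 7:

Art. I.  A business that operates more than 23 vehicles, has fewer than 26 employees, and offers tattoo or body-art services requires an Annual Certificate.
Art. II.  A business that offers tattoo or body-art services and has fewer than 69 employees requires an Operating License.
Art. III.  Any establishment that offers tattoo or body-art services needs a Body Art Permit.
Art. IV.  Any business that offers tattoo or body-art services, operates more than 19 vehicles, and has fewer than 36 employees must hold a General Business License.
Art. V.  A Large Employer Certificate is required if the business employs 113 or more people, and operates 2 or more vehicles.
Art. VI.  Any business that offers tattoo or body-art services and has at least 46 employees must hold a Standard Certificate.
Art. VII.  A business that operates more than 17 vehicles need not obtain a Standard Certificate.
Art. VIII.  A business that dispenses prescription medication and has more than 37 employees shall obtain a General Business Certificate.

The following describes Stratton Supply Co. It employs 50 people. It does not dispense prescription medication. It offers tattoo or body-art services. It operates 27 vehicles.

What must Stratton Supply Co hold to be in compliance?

Art. I. vehicles 27 > 23; employees 50 ≥ 26; offers tattoo or body-art services → Annual Certificate not required.
Art. II. offers tattoo or body-art services; employees 50 < 69 → Operating License required.
Art. III. offers tattoo or body-art services → Body Art Permit required.
Art. IV. offers tattoo or body-art services; vehicles 27 > 19; employees 50 ≥ 36 → General Business License not required.
Art. V. employees 50 < 113; vehicles 27 ≥ 2 → Large Employer Certificate not required.
Art. VI. offers tattoo or body-art services; employees 50 ≥ 46 → Standard Certificate required.
Art. VII. vehicles 27 > 17 → exempt from Standard Certificate.
Art. VIII. does not dispense prescription medication; employees 50 > 37 → General Business Certificate not required.

Body Art Permit, Operating License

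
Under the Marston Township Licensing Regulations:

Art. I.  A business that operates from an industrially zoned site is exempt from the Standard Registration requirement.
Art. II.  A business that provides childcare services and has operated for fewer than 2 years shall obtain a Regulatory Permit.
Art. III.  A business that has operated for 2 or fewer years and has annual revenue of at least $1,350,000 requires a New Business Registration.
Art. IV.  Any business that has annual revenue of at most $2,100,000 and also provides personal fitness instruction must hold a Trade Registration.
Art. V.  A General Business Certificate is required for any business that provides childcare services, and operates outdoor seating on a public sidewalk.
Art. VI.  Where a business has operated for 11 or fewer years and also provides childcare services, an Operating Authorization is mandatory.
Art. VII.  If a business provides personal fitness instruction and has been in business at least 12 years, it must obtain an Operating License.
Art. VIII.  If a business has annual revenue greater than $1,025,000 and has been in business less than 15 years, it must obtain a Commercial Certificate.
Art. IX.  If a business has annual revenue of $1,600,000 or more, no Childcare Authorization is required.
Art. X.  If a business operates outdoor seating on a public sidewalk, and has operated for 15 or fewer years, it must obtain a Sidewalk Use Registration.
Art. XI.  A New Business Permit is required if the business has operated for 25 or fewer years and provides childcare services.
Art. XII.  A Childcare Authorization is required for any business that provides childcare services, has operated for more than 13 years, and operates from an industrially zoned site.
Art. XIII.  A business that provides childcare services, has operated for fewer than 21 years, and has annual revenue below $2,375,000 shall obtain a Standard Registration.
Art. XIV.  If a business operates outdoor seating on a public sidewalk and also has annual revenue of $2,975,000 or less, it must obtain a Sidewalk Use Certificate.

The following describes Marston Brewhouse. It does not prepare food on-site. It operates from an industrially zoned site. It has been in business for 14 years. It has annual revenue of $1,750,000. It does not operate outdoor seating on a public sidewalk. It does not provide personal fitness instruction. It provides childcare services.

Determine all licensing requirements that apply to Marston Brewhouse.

Commercial Certificate, New Business Permit

Art. I. operates from an industrially zoned site → exempt from Standard Registration.
Art. II. provides childcare services; years in business 14 ≥ 2 → Regulatory Permit not required.
Art. III. years in business 14 > 2; revenue $1,750,000 ≥ $1,350,000 → New Business Registration not required.
Art. IV. revenue $1,750,000 ≤ $2,100,000; does not provide personal fitness instruction → Trade Registration not required.
Art. V. provides childcare services; does not operate outdoor seating on a public sidewalk → General Business Certificate not required.
Art. VI. years in business 14 > 11; provides childcare services → Operating Authorization not required.
Art. VII. does not provide personal fitness instruction; years in business 14 ≥ 12 → Operating License not required.
Art. VIII. revenue $1,750,000 > $1,025,000; years in business 14 < 15 → Commercial Certificate required.
Art. IX. revenue $1,750,000 ≥ $1,600,000 → exempt from Childcare Authorization.
Art. X. does not operate outdoor seating on a public sidewalk; years in business 14 ≤ 15 → Sidewalk Use Registration not required.
Art. XI. years in business 14 ≤ 25; provides childcare services → New Business Permit required.
Art. XII. provides childcare services; years in business 14 > 13; operates from an industrially zoned site → Childcare Authorization required.
Art. XIII. provides childcare services; years in business 14 < 21; revenue $1,750,000 < $2,375,000 → Standard Registration required.
Art. XIV. does not operate outdoor seating on a public sidewalk; revenue $1,750,000 ≤ $2,975,000 → Sidewalk Use Certificate not required.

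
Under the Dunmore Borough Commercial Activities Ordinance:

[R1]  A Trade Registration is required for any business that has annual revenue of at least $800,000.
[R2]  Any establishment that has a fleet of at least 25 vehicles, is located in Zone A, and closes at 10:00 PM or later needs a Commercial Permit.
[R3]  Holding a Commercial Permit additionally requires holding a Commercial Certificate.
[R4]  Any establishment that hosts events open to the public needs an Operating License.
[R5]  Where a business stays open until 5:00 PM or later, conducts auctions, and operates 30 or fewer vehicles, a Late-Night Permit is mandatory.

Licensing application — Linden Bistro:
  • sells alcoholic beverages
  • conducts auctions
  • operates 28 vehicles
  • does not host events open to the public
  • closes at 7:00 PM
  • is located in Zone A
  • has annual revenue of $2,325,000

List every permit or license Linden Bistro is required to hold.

Late-Night Permit, Trade Registration

[R1] revenue $2,325,000 ≥ $800,000 → Trade Registration required.
[R2] vehicles 28 ≥ 25; is located in Zone A; closes 7:00 PM, at/before 10:00 PM → Commercial Permit not required.
[R3] Commercial Permit is not required → no effect.
[R4] does not host events open to the public → Operating License not required.
[R5] closes 7:00 PM, after 5:00 PM; conducts auctions; vehicles 28 ≤ 30 → Late-Night Permit required.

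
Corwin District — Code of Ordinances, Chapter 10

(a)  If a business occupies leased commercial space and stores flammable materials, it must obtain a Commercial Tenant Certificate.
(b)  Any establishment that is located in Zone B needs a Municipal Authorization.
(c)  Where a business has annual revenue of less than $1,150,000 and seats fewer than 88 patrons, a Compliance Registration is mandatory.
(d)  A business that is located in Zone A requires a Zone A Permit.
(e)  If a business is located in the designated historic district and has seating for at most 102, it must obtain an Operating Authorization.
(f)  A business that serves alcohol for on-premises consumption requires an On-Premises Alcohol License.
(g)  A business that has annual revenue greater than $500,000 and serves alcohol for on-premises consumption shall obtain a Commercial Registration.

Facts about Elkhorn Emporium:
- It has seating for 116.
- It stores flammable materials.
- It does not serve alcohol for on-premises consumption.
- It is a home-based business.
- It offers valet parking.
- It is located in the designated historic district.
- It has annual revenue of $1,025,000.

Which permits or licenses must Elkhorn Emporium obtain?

None

(a) is a home-based business (not: occupies leased commercial space); stores flammable materials → Commercial Tenant Certificate not required.
(b) is located in the designated historic district (not: is located in Zone B) → Municipal Authorization not required.
(c) revenue $1,025,000 < $1,150,000; seating 116 ≥ 88 → Compliance Registration not required.
(d) is located in the designated historic district (not: is located in Zone A) → Zone A Permit not required.
(e) is located in the designated historic district; seating 116 > 102 → Operating Authorization not required.
(f) does not serve alcohol for on-premises consumption → On-Premises Alcohol License not required.
(g) revenue $1,025,000 > $500,000; does not serve alcohol for on-premises consumption → Commercial Registration not required.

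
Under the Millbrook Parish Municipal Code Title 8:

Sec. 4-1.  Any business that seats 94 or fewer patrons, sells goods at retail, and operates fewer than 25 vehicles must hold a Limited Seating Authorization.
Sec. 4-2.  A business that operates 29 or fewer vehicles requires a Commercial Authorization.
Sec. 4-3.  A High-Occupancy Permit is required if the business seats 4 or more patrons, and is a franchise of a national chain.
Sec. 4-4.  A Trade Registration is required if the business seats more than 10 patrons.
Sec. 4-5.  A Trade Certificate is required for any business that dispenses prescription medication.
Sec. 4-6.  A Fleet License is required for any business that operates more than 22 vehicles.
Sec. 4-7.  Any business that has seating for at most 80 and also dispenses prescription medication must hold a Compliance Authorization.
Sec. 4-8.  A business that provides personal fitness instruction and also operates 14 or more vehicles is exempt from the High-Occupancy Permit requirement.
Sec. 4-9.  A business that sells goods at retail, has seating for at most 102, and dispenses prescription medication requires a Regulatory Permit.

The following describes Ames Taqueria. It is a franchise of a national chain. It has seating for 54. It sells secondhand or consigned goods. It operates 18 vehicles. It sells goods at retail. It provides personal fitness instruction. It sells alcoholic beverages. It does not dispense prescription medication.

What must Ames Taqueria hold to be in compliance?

Commercial Authorization, Limited Seating Authorization, Trade Registration

Sec. 4-1. seating 54 ≤ 94; sells goods at retail; vehicles 18 < 25 → Limited Seating Authorization required.
Sec. 4-2. vehicles 18 ≤ 29 → Commercial Authorization required.
Sec. 4-3. seating 54 ≥ 4; is a franchise of a national chain → High-Occupancy Permit required.
Sec. 4-4. seating 54 > 10 → Trade Registration required.
Sec. 4-5. does not dispense prescription medication → Trade Certificate not required.
Sec. 4-6. vehicles 18 ≤ 22 → Fleet License not required.
Sec. 4-7. seating 54 ≤ 80; does not dispense prescription medication → Compliance Authorization not required.
Sec. 4-8. provides personal fitness instruction; vehicles 18 ≥ 14 → exempt from High-Occupancy Permit.
Sec. 4-9. sells goods at retail; seating 54 ≤ 102; does not dispense prescription medication → Regulatory Permit not required.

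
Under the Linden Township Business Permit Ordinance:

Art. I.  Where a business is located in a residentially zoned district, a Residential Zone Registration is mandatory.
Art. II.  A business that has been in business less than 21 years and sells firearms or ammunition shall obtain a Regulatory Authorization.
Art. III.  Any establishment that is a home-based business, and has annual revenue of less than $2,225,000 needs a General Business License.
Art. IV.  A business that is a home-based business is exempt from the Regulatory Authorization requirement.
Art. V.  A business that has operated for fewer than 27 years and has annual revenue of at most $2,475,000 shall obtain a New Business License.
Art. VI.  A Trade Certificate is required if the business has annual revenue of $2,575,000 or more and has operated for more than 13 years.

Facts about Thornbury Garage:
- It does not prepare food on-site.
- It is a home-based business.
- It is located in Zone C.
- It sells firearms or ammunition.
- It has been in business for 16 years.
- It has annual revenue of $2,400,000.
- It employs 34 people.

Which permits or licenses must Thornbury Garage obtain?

Art. I. is located in Zone C (not: is located in a residentially zoned district) → Residential Zone Registration not required.
Art. II. years in business 16 < 21; sells firearms or ammunition → Regulatory Authorization required.
Art. III. is a home-based business; revenue $2,400,000 ≥ $2,225,000 → General Business License not required.
Art. IV. is a home-based business → exempt from Regulatory Authorization.
Art. V. years in business 16 < 27; revenue $2,400,000 ≤ $2,475,000 → New Business License required.
Art. VI. revenue $2,400,000 < $2,575,000; years in business 16 > 13 → Trade Certificate not required.

New Business License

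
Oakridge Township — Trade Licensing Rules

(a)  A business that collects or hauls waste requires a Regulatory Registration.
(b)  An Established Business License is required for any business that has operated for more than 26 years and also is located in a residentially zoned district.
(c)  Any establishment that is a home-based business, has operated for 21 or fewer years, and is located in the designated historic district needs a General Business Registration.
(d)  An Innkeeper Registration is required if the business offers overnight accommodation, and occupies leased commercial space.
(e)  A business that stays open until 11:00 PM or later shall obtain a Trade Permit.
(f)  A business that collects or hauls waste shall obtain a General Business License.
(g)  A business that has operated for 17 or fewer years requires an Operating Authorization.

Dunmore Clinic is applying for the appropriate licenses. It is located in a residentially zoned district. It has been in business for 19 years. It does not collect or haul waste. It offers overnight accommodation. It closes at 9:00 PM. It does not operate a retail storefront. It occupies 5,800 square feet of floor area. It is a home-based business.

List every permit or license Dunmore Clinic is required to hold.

None

(a) does not collect or haul waste → Regulatory Registration not required.
(b) years in business 19 ≤ 26; is located in a residentially zoned district → Established Business License not required.
(c) is a home-based business; years in business 19 ≤ 21; is located in a residentially zoned district (not: is located in the designated historic district) → General Business Registration not required.
(d) offers overnight accommodation; is a home-based business (not: occupies leased commercial space) → Innkeeper Registration not required.
(e) closes 9:00 PM, at/before 11:00 PM → Trade Permit not required.
(f) does not collect or haul waste → General Business License not required.
(g) years in business 19 > 17 → Operating Authorization not required.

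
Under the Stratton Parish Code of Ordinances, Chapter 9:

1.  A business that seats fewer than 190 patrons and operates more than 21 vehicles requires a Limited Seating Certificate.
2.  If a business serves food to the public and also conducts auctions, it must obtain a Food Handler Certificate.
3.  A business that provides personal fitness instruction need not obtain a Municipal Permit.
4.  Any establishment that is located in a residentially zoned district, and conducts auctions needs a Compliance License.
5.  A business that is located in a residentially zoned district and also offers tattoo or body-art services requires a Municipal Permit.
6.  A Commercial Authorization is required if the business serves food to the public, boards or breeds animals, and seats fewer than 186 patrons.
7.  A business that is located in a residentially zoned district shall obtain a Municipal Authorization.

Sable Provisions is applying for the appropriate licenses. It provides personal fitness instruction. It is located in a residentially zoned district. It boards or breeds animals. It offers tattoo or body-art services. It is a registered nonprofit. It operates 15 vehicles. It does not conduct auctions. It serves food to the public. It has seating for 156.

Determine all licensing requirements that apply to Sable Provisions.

1. seating 156 < 190; vehicles 15 ≤ 21 → Limited Seating Certificate not required.
2. serves food to the public; does not conduct auctions → Food Handler Certificate not required.
3. provides personal fitness instruction → exempt from Municipal Permit.
4. is located in a residentially zoned district; does not conduct auctions → Compliance License not required.
5. is located in a residentially zoned district; offers tattoo or body-art services → Municipal Permit required.
6. serves food to the public; boards or breeds animals; seating 156 < 186 → Commercial Authorization required.
7. is located in a residentially zoned district → Municipal Authorization required.

Commercial Authorization, Municipal Authorization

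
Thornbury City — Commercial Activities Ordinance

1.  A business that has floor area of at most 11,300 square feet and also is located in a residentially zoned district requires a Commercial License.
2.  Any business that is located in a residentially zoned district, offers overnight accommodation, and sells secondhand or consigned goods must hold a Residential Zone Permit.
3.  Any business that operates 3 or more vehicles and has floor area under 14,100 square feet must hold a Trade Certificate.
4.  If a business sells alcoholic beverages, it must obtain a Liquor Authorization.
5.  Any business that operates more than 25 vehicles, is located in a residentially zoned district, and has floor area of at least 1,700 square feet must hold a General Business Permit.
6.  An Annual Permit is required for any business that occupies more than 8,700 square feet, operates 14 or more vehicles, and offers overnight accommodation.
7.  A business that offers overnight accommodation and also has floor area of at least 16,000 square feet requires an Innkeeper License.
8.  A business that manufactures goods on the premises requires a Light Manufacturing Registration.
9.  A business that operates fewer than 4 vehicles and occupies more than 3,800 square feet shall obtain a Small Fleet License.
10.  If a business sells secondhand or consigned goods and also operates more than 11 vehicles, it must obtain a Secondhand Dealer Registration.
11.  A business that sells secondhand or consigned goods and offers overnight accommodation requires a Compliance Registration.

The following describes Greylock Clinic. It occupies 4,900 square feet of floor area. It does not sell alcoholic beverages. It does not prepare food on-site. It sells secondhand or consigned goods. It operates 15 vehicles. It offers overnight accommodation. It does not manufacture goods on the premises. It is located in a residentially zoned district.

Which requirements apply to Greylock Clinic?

1. floor area 4,900 square feet ≤ 11,300 square feet; is located in a residentially zoned district → Commercial License required.
2. is located in a residentially zoned district; offers overnight accommodation; sells secondhand or consigned goods → Residential Zone Permit required.
3. vehicles 15 ≥ 3; floor area 4,900 square feet < 14,100 square feet → Trade Certificate required.
4. does not sell alcoholic beverages → Liquor Authorization not required.
5. vehicles 15 ≤ 25; is located in a residentially zoned district; floor area 4,900 square feet ≥ 1,700 square feet → General Business Permit not required.
6. floor area 4,900 square feet ≤ 8,700 square feet; vehicles 15 ≥ 14; offers overnight accommodation → Annual Permit not required.
7. offers overnight accommodation; floor area 4,900 square feet < 16,000 square feet → Innkeeper License not required.
8. does not manufacture goods on the premises → Light Manufacturing Registration not required.
9. vehicles 15 ≥ 4; floor area 4,900 square feet > 3,800 square feet → Small Fleet License not required.
10. sells secondhand or consigned goods; vehicles 15 > 11 → Secondhand Dealer Registration required.
11. sells secondhand or consigned goods; offers overnight accommodation → Compliance Registration required.

Commercial License, Compliance Registration, Residential Zone Permit, Secondhand Dealer Registration, Trade Certificate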